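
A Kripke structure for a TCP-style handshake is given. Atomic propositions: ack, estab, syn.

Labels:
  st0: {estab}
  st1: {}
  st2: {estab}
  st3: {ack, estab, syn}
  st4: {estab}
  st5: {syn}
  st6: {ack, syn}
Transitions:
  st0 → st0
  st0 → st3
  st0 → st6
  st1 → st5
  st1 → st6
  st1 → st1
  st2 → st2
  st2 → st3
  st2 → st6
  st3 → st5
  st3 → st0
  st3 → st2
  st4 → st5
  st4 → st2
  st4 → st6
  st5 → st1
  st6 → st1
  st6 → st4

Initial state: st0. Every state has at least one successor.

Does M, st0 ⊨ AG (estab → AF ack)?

States satisfying estab → AF ack: {st1, st3, st5, st6}.
States satisfying AG (estab → AF ack): ∅.
st0 is reachable from st0 and violates estab → AF ack, so AG fails at st0.
st0 ∉ Sat(AG (estab → AF ack)).

Does not hold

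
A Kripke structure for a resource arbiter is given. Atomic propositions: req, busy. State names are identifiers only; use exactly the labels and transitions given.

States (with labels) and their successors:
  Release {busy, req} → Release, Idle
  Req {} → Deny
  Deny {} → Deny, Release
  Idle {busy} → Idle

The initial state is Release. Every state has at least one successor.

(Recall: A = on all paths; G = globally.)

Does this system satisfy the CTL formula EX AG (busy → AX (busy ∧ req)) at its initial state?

States satisfying AG (busy → AX (busy ∧ req)): ∅.
States satisfying EX AG (busy → AX (busy ∧ req)): ∅.
No suitable path/successor from Release witnesses the formula.
Release ∉ Sat(EX AG (busy → AX (busy ∧ req))).

No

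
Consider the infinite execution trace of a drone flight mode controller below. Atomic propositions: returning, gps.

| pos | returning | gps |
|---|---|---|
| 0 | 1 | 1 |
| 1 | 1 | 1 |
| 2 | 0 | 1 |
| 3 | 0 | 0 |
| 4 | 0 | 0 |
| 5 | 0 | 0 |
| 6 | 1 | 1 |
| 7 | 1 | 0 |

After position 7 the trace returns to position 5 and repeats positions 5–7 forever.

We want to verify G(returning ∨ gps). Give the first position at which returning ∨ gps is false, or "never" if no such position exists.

3

Check returning ∨ gps at each position in order: 0 ✓, 1 ✓, 2 ✓.
At position 3 the labels are {}, so returning ∨ gps is false there. This is the first violation.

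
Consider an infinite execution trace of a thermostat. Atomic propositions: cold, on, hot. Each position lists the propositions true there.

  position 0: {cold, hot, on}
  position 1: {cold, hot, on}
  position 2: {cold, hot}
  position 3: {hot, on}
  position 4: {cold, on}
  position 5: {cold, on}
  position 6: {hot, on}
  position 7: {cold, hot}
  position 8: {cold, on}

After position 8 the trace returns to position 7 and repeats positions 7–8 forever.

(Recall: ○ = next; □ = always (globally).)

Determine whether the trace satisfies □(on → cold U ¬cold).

on → cold U ¬cold must hold at every position from 0 onward. It fails at position 8, so □(on → cold U ¬cold) is false.
Positions where on holds: 0, 1, 3, 4, 5, 6, 8.
Check cold U ¬cold at each: 0→ok, 1→ok, 3→ok, 4→ok, 5→ok, 6→ok, 8→fails.

Violated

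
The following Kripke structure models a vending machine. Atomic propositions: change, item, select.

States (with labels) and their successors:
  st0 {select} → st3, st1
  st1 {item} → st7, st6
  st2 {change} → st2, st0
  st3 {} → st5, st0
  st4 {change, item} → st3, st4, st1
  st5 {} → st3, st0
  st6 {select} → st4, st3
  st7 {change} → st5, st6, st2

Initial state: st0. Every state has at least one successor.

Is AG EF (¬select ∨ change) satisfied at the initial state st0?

Holds

States satisfying EF (¬select ∨ change): {st0, st1, st2, st3, st4, st5, st6, st7}.
States satisfying AG EF (¬select ∨ change): {st0, st1, st2, st3, st4, st5, st6, st7}.
Every state reachable from st0 satisfies EF (¬select ∨ change).
st0 ∈ Sat(AG EF (¬select ∨ change)).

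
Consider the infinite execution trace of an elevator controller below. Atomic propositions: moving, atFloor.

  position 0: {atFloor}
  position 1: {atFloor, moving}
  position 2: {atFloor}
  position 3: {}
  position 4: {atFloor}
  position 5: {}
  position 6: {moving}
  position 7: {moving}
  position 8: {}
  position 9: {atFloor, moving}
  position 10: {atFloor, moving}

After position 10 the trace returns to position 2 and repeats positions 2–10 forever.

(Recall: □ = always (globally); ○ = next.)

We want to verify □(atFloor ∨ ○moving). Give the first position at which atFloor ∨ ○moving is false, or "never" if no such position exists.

3

Check atFloor ∨ ○moving at each position in order: 0 ✓, 1 ✓, 2 ✓.
At position 3 the labels are {} and the next position 4 has {atFloor}, so atFloor ∨ ○moving is false there. This is the first violation.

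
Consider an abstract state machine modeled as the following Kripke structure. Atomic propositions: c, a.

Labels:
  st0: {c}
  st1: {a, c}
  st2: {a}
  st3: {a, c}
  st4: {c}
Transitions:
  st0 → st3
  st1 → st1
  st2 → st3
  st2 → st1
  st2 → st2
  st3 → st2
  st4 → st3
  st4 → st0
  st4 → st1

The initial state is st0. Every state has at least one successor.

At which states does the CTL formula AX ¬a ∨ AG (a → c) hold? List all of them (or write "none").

States satisfying ¬a: {st0, st4}.
States satisfying AX ¬a: ∅.
States satisfying a → c: {st0, st1, st3, st4}.
States satisfying AG (a → c): {st1}.
States satisfying AX ¬a ∨ AG (a → c): {st1}.

{st1}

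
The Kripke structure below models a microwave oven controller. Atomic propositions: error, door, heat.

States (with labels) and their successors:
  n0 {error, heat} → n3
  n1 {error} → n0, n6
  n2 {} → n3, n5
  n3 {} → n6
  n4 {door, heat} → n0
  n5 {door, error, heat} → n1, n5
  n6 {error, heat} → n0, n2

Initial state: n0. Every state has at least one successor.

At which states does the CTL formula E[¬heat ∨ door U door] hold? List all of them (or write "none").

States satisfying ¬heat ∨ door: {n1, n2, n3, n4, n5}.
States satisfying door: {n4, n5}.
States satisfying E[¬heat ∨ door U door]: {n2, n4, n5}.

{n2, n4, n5}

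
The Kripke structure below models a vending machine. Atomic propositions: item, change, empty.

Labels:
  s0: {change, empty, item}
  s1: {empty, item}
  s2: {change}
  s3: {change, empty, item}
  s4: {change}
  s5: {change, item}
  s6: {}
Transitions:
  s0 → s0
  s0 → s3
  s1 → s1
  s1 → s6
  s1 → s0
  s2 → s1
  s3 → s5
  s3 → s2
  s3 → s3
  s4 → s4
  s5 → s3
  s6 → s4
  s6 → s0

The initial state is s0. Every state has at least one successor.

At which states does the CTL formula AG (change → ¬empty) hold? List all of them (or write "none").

{s4}

States satisfying change → ¬empty: {s1, s2, s4, s5, s6}.
States satisfying AG (change → ¬empty): {s4}.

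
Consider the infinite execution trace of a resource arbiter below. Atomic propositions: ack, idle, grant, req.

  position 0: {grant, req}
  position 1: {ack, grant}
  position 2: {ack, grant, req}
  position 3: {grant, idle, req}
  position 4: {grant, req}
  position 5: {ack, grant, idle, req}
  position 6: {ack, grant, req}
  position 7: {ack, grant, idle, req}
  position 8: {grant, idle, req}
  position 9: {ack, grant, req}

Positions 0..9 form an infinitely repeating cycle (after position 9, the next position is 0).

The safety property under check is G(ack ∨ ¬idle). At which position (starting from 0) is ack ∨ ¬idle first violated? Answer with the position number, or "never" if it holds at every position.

3

Check ack ∨ ¬idle at each position in order: 0 ✓, 1 ✓, 2 ✓.
At position 3 the labels are {grant, idle, req}, so ack ∨ ¬idle is false there. This is the first violation.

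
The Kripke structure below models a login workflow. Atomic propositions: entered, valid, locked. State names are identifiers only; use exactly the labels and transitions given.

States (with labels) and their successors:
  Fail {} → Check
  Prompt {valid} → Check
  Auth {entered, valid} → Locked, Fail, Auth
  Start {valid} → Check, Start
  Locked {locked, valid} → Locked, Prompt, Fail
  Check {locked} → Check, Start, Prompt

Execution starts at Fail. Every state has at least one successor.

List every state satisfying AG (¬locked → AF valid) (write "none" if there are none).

States satisfying ¬locked → AF valid: {Prompt, Auth, Start, Locked, Check}.
States satisfying AG (¬locked → AF valid): {Prompt, Start, Check}.

{Prompt, Start, Check}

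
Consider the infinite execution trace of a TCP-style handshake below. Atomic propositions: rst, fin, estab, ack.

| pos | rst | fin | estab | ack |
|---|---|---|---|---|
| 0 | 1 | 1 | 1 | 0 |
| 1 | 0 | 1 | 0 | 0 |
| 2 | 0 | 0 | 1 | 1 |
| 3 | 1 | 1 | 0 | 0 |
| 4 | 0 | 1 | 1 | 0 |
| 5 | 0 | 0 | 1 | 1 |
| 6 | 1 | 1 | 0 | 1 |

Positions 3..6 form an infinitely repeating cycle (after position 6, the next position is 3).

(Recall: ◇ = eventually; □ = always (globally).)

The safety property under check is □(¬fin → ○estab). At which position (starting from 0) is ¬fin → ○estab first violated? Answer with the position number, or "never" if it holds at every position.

2

Check ¬fin → ○estab at each position in order: 0 ✓, 1 ✓.
At position 2 the labels are {ack, estab} and the next position 3 has {fin, rst}, so ¬fin → ○estab is false there. This is the first violation.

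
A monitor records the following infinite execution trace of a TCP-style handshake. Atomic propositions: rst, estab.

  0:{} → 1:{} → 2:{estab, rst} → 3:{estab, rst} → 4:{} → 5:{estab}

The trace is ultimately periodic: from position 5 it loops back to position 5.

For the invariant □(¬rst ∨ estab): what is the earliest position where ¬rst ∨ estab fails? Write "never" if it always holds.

¬rst ∨ estab holds at every position 0..5, and those are all the positions the trace ever visits, so the invariant □(¬rst ∨ estab) is never violated.

never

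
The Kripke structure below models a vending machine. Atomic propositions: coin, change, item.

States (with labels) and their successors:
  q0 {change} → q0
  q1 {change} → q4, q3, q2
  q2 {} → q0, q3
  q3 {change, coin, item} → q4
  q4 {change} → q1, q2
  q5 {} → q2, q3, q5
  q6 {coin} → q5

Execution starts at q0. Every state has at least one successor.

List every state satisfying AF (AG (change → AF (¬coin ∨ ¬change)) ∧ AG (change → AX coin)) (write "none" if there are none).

none

States satisfying AF (AG (change → AF (¬coin ∨ ¬change)) ∧ AG (change → AX coin)): ∅.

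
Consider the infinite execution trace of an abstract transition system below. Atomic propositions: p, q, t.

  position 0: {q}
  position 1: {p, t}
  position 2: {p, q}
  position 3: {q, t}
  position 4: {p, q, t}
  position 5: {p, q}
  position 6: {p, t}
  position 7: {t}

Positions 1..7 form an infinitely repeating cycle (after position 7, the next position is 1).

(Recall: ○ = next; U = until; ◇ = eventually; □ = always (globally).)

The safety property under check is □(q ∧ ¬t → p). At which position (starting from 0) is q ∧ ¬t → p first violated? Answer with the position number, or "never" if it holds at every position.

0

At position 0 the labels are {q}, so q ∧ ¬t → p is false there. This is the first violation.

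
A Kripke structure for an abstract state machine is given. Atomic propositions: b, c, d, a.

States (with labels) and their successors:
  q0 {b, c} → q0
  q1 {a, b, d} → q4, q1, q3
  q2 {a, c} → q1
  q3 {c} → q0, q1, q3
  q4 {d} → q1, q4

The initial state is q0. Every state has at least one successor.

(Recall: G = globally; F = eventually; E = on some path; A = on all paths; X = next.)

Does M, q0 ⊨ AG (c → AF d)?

No

States satisfying c → AF d: {q1, q2, q4}.
States satisfying AG (c → AF d): ∅.
q0 is reachable from q0 and violates c → AF d, so AG fails at q0.
q0 ∉ Sat(AG (c → AF d)).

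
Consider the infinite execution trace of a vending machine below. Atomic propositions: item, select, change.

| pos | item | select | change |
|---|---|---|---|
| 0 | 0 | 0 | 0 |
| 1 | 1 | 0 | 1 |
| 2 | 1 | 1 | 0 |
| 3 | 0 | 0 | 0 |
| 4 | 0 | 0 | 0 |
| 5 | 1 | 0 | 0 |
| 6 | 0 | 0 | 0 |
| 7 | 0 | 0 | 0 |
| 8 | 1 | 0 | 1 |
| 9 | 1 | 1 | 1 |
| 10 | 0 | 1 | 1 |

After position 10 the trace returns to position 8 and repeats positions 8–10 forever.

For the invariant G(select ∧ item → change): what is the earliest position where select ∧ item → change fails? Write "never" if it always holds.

Check select ∧ item → change at each position in order: 0 ✓, 1 ✓.
At position 2 the labels are {item, select}, so select ∧ item → change is false there. This is the first violation.

2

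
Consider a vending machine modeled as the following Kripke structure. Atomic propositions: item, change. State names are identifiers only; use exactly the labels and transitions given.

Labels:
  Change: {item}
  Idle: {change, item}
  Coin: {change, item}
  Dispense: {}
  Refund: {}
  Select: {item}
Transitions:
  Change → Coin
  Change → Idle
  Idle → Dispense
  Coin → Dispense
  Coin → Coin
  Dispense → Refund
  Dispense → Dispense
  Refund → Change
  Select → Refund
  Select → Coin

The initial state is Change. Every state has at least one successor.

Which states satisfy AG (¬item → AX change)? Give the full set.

States satisfying ¬item → AX change: {Change, Idle, Coin, Select}.
States satisfying AG (¬item → AX change): ∅.

none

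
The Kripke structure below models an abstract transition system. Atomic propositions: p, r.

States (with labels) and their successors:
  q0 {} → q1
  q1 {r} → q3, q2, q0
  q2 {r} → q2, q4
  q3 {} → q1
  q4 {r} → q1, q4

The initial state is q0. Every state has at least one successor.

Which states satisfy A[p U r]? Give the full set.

States satisfying p: ∅.
States satisfying r: {q1, q2, q4}.
States satisfying A[p U r]: {q1, q2, q4}.

{q1, q2, q4}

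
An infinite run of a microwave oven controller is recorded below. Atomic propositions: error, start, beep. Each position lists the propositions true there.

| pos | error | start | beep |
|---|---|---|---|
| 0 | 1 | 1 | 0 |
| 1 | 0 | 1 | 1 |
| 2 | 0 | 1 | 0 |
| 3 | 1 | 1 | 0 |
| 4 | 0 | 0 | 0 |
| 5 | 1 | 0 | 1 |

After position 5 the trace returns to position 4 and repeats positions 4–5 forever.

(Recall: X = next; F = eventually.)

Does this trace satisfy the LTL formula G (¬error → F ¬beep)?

¬error → F ¬beep holds at every position 0..5, and those are all positions ever visited, so G (¬error → F ¬beep) holds.
Positions where ¬error holds: 1, 2, 4.
Check F ¬beep at each: 1→ok, 2→ok, 4→ok.

Holds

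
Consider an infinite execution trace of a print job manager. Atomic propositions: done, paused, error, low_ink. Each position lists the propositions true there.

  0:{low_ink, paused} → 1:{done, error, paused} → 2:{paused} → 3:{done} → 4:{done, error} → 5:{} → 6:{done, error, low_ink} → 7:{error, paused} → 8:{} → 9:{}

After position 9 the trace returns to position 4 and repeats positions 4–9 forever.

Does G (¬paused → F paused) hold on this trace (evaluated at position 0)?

¬paused → F paused holds at every position 0..9, and those are all positions ever visited, so G (¬paused → F paused) holds.
Positions where ¬paused holds: 3, 4, 5, 6, 8, 9.
Check F paused at each: 3→ok, 4→ok, 5→ok, 6→ok, 8→ok, 9→ok.

Yes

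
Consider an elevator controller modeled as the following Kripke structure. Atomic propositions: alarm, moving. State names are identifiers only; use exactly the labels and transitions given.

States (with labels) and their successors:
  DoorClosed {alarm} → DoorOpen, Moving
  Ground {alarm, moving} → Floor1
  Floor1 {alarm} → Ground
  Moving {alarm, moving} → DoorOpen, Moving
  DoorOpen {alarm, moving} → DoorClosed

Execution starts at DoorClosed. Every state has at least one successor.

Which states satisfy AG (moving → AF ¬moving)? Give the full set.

States satisfying moving → AF ¬moving: {DoorClosed, Ground, Floor1, DoorOpen}.
States satisfying AG (moving → AF ¬moving): {Ground, Floor1}.

{Ground, Floor1}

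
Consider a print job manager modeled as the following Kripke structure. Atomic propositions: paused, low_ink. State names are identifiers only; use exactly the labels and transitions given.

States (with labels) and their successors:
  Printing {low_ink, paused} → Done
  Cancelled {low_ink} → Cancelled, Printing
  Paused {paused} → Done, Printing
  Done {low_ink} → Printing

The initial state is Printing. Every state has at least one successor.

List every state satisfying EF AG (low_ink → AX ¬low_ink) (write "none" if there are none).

none

States satisfying AG (low_ink → AX ¬low_ink): ∅.
States satisfying EF AG (low_ink → AX ¬low_ink): ∅.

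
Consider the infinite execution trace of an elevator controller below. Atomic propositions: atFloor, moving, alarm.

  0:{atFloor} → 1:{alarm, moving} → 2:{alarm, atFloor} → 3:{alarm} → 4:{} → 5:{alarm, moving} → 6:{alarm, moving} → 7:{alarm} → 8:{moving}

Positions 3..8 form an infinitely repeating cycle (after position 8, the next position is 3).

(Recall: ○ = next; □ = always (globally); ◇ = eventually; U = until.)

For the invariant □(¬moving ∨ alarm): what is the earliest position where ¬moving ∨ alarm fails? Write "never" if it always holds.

Check ¬moving ∨ alarm at each position in order: 0 ✓, 1 ✓, 2 ✓, 3 ✓, 4 ✓, 5 ✓, 6 ✓, 7 ✓.
At position 8 the labels are {moving}, so ¬moving ∨ alarm is false there. This is the first violation.

8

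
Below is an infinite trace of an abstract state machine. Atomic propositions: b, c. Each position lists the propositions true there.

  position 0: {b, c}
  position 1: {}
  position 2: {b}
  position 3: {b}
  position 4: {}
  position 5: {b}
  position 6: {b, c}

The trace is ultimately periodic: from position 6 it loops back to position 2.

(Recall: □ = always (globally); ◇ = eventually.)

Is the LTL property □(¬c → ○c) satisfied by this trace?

¬c → ○c must hold at every position from 0 onward. It fails at position 1, so □(¬c → ○c) is false.
Positions where ¬c holds: 1, 2, 3, 4, 5.
Check ○c at each: 1→fails, 2→fails, 3→fails, 4→fails, 5→ok.

Violated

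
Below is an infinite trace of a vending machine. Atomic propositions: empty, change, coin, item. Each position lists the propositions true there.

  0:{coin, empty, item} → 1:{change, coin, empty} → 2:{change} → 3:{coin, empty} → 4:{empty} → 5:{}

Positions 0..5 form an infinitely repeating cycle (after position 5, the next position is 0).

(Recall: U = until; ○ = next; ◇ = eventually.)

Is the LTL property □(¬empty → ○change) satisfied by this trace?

¬empty → ○change must hold at every position from 0 onward. It fails at position 2, so □(¬empty → ○change) is false.
Positions where ¬empty holds: 2, 5.
Check ○change at each: 2→fails, 5→fails.

No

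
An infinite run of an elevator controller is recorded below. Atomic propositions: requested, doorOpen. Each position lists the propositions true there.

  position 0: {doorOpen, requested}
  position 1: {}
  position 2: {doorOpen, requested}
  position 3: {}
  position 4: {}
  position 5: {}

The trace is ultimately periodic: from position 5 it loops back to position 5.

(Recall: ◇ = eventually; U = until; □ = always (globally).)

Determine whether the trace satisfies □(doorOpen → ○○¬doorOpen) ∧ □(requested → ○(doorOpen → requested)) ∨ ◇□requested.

□requested is false at every position 0..5, so it never becomes true and ◇□requested fails.
At position 0: □(doorOpen → ○○¬doorOpen) ∧ □(requested → ○(doorOpen → requested)) is false; ◇□requested is false; so □(doorOpen → ○○¬doorOpen) ∧ □(requested → ○(doorOpen → requested)) ∨ ◇□requested is false.

No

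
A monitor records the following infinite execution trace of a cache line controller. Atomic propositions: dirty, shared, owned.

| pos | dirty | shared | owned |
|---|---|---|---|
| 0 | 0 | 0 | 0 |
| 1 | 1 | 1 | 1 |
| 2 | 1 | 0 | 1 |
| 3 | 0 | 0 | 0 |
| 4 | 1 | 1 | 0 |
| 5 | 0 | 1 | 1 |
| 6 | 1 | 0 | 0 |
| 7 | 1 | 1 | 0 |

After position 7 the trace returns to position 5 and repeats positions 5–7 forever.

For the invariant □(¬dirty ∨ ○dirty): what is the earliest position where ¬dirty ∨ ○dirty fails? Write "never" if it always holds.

Check ¬dirty ∨ ○dirty at each position in order: 0 ✓, 1 ✓.
At position 2 the labels are {dirty, owned} and the next position 3 has {}, so ¬dirty ∨ ○dirty is false there. This is the first violation.

2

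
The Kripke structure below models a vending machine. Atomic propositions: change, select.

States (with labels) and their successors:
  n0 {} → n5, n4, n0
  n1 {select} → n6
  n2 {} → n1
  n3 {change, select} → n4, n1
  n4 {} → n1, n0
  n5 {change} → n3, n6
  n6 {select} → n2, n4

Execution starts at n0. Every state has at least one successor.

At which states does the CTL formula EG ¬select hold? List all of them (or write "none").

States satisfying ¬select: {n0, n2, n4, n5}.
States satisfying EG ¬select: {n0, n4}.

{n0, n4}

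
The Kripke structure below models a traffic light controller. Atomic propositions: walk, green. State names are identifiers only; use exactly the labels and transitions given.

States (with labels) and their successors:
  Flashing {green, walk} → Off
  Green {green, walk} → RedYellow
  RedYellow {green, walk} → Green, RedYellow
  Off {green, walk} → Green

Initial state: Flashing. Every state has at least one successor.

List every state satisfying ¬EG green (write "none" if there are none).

States satisfying green: {Flashing, Green, RedYellow, Off}.
States satisfying EG green: {Flashing, Green, RedYellow, Off}.
States satisfying ¬EG green: ∅.

none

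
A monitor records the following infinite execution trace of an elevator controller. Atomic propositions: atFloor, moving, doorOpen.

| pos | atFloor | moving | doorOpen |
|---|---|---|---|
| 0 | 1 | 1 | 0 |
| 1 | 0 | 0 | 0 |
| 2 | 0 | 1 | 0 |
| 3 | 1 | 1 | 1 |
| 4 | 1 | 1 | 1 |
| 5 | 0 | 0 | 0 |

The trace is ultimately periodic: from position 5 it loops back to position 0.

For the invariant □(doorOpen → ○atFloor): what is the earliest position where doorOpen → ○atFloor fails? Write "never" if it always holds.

4

Check doorOpen → ○atFloor at each position in order: 0 ✓, 1 ✓, 2 ✓, 3 ✓.
At position 4 the labels are {atFloor, doorOpen, moving} and the next position 5 has {}, so doorOpen → ○atFloor is false there. This is the first violation.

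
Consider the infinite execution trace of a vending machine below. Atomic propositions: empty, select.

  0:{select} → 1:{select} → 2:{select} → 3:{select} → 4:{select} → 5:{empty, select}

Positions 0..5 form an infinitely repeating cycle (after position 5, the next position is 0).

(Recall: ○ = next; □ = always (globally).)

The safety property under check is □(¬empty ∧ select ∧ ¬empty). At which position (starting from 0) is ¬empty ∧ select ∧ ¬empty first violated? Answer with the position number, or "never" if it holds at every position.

5

Check ¬empty ∧ select ∧ ¬empty at each position in order: 0 ✓, 1 ✓, 2 ✓, 3 ✓, 4 ✓.
At position 5 the labels are {empty, select}, so ¬empty ∧ select ∧ ¬empty is false there. This is the first violation.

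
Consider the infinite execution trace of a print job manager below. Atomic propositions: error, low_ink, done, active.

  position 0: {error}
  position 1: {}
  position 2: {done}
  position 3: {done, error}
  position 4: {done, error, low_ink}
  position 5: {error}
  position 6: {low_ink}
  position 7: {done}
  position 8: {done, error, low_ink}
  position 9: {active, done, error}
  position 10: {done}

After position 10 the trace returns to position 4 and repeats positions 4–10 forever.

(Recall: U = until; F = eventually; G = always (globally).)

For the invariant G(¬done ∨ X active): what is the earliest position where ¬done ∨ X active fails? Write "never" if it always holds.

2

Check ¬done ∨ X active at each position in order: 0 ✓, 1 ✓.
At position 2 the labels are {done} and the next position 3 has {done, error}, so ¬done ∨ X active is false there. This is the first violation.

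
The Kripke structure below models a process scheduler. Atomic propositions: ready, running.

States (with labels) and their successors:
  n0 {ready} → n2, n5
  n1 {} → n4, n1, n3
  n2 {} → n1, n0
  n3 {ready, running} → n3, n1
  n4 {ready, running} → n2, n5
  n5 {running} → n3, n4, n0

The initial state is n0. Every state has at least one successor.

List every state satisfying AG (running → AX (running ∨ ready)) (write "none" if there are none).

none

States satisfying running → AX (running ∨ ready): {n0, n1, n2, n5}.
States satisfying AG (running → AX (running ∨ ready)): ∅.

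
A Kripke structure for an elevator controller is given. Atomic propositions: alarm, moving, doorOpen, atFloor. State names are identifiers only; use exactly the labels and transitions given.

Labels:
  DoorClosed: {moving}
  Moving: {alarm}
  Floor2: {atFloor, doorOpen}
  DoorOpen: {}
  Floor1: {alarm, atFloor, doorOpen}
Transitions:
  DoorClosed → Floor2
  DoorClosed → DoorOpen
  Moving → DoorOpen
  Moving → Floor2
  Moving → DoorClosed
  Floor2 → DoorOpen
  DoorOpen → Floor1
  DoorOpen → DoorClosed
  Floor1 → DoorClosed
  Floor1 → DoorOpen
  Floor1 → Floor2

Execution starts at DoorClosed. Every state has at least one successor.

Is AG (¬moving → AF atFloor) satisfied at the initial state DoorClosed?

Does not hold

States satisfying ¬moving → AF atFloor: {DoorClosed, Floor2, Floor1}.
States satisfying AG (¬moving → AF atFloor): ∅.
DoorOpen is reachable from DoorClosed and violates ¬moving → AF atFloor, so AG fails at DoorClosed.
DoorClosed ∉ Sat(AG (¬moving → AF atFloor)).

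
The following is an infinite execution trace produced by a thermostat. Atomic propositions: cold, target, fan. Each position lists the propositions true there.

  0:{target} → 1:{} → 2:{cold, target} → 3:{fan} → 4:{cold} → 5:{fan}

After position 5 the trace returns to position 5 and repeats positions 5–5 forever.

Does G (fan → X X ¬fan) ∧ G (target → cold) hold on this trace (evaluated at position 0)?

fan → X X ¬fan must hold at every position from 0 onward. It fails at position 3, so G (fan → X X ¬fan) is false.
Positions where fan holds: 3, 5.
Check X X ¬fan at each: 3→fails, 5→fails.
target → cold must hold at every position from 0 onward. It fails at position 0, so G (target → cold) is false.
Positions where target holds: 0, 2.
Check cold at each: 0→fails, 2→ok.
At position 0: G (fan → X X ¬fan) is false; G (target → cold) is false; so G (fan → X X ¬fan) ∧ G (target → cold) is false.

No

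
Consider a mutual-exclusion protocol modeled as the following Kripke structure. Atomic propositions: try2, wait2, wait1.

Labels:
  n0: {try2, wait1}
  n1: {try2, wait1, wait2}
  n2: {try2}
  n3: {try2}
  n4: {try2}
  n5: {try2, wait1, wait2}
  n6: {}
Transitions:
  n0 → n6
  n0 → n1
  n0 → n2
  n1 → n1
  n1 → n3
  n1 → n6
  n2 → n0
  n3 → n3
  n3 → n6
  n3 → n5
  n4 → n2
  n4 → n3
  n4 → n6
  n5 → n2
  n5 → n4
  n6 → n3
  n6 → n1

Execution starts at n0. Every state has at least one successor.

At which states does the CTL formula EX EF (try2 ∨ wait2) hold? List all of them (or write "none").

{n0, n1, n2, n3, n4, n5, n6}

States satisfying EF (try2 ∨ wait2): {n0, n1, n2, n3, n4, n5, n6}.
States satisfying EX EF (try2 ∨ wait2): {n0, n1, n2, n3, n4, n5, n6}.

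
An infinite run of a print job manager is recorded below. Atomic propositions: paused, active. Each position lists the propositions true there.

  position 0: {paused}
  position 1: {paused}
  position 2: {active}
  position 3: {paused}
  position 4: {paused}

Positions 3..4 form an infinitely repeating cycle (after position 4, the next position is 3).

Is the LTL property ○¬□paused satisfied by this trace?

Yes

The position after 0 is 1; ¬□paused is true there.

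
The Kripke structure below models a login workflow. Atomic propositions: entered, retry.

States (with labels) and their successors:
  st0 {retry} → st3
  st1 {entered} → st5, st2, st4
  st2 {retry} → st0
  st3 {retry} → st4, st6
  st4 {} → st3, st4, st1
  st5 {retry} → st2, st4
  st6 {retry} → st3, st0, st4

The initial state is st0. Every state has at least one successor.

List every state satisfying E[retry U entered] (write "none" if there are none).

{st1}

States satisfying retry: {st0, st2, st3, st5, st6}.
States satisfying entered: {st1}.
States satisfying E[retry U entered]: {st1}.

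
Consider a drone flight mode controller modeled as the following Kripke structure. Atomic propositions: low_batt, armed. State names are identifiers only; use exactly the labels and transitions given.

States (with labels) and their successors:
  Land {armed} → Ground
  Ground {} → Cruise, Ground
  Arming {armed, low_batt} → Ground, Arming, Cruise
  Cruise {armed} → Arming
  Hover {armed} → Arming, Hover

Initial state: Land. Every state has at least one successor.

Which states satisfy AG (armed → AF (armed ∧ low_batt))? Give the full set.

{Ground, Arming, Cruise}

States satisfying armed → AF (armed ∧ low_batt): {Ground, Arming, Cruise}.
States satisfying AG (armed → AF (armed ∧ low_batt)): {Ground, Arming, Cruise}.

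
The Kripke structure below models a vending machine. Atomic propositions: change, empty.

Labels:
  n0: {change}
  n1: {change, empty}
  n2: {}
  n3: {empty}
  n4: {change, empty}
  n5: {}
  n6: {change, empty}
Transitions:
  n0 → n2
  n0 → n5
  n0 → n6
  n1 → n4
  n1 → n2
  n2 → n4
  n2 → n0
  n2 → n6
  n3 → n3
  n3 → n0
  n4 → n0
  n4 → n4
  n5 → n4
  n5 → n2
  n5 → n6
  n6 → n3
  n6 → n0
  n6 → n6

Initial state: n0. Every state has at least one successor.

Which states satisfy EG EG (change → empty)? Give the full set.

{n1, n2, n3, n4, n5, n6}

States satisfying EG (change → empty): {n1, n2, n3, n4, n5, n6}.
States satisfying EG EG (change → empty): {n1, n2, n3, n4, n5, n6}.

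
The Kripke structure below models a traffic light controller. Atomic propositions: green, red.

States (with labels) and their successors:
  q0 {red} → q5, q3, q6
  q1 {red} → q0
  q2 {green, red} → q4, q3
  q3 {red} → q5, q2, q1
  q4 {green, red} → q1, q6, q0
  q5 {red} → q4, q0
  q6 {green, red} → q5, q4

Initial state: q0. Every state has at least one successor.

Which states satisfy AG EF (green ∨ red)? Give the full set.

States satisfying EF (green ∨ red): {q0, q1, q2, q3, q4, q5, q6}.
States satisfying AG EF (green ∨ red): {q0, q1, q2, q3, q4, q5, q6}.

{q0, q1, q2, q3, q4, q5, q6}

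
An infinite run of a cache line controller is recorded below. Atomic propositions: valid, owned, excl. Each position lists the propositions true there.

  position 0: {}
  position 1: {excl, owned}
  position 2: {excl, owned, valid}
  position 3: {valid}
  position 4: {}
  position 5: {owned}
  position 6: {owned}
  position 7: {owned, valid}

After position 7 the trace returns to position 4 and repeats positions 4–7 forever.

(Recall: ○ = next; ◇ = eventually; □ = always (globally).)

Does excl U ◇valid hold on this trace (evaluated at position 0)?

Walking from position 0: ◇valid first holds at position 0, and excl holds at every earlier position along the way, so excl U ◇valid holds.

Yes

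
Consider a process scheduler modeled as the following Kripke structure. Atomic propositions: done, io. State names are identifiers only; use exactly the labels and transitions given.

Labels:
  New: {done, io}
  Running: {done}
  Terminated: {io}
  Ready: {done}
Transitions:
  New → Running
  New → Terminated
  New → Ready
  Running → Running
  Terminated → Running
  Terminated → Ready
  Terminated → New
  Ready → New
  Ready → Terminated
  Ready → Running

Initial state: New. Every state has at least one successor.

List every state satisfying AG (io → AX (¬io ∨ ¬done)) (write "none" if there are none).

States satisfying io → AX (¬io ∨ ¬done): {New, Running, Ready}.
States satisfying AG (io → AX (¬io ∨ ¬done)): {Running}.

{Running}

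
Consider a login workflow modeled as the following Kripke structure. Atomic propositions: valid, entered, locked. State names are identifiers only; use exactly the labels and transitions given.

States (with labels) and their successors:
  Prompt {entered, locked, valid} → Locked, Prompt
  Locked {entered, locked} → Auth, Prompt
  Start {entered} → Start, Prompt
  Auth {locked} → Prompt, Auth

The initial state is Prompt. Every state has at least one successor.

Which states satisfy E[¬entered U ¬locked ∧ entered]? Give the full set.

States satisfying ¬entered: {Auth}.
States satisfying ¬locked ∧ entered: {Start}.
States satisfying E[¬entered U ¬locked ∧ entered]: {Start}.

{Start}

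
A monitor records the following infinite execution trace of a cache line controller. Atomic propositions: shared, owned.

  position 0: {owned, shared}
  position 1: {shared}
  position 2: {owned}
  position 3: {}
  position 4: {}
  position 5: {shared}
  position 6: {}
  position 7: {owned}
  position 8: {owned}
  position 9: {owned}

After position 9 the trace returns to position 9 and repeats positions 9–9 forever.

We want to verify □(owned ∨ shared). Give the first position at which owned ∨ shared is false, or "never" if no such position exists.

Check owned ∨ shared at each position in order: 0 ✓, 1 ✓, 2 ✓.
At position 3 the labels are {}, so owned ∨ shared is false there. This is the first violation.

3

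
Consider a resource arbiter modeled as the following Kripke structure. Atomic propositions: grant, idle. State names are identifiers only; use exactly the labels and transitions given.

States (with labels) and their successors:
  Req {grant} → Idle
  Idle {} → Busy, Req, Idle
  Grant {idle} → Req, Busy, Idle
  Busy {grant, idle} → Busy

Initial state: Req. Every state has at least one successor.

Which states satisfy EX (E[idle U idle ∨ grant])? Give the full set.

{Idle, Grant, Busy}

States satisfying E[idle U idle ∨ grant]: {Req, Grant, Busy}.
States satisfying EX (E[idle U idle ∨ grant]): {Idle, Grant, Busy}.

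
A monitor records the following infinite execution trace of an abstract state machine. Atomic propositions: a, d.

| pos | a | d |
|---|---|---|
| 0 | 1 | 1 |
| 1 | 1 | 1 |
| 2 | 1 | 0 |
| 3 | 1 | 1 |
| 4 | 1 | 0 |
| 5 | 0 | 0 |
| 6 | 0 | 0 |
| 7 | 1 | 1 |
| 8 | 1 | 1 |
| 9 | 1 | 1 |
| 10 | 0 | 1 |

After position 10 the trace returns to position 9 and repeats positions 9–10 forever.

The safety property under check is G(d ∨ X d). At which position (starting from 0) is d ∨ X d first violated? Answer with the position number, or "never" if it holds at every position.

Check d ∨ X d at each position in order: 0 ✓, 1 ✓, 2 ✓, 3 ✓.
At position 4 the labels are {a} and the next position 5 has {}, so d ∨ X d is false there. This is the first violation.

4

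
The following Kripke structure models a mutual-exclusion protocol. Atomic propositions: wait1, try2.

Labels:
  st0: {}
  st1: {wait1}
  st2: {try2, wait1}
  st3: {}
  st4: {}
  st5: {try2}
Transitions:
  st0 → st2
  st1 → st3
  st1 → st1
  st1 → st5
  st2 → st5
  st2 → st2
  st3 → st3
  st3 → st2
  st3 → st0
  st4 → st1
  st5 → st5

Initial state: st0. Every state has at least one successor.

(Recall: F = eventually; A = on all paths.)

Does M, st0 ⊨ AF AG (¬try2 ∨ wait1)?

Violated

States satisfying AG (¬try2 ∨ wait1): ∅.
States satisfying AF AG (¬try2 ∨ wait1): ∅.
There is a path from st0 along which AG (¬try2 ∨ wait1) never holds.
st0 ∉ Sat(AF AG (¬try2 ∨ wait1)).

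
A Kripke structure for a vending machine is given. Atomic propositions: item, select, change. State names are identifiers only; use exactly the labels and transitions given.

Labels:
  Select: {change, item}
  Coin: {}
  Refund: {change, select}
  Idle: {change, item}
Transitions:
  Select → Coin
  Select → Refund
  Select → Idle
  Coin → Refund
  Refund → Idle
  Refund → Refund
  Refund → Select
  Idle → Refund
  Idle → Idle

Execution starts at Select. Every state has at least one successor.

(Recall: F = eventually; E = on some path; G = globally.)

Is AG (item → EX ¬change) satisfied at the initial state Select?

Does not hold

States satisfying item → EX ¬change: {Select, Coin, Refund}.
States satisfying AG (item → EX ¬change): ∅.
Idle is reachable from Select and violates item → EX ¬change, so AG fails at Select.
Select ∉ Sat(AG (item → EX ¬change)).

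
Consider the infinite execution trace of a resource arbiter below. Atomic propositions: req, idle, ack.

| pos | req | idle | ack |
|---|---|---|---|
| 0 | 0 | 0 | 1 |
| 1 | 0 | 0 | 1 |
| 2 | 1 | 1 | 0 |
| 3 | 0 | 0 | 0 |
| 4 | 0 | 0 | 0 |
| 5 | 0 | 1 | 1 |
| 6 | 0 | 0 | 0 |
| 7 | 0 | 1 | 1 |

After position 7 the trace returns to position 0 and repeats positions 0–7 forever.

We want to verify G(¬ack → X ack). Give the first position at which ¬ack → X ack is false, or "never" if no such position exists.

Check ¬ack → X ack at each position in order: 0 ✓, 1 ✓.
At position 2 the labels are {idle, req} and the next position 3 has {}, so ¬ack → X ack is false there. This is the first violation.

2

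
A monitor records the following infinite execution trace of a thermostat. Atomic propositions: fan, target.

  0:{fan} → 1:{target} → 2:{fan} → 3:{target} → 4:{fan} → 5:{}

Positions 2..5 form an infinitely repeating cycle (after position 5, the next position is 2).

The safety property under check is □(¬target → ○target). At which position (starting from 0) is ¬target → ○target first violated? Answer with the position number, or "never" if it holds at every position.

4

Check ¬target → ○target at each position in order: 0 ✓, 1 ✓, 2 ✓, 3 ✓.
At position 4 the labels are {fan} and the next position 5 has {}, so ¬target → ○target is false there. This is the first violation.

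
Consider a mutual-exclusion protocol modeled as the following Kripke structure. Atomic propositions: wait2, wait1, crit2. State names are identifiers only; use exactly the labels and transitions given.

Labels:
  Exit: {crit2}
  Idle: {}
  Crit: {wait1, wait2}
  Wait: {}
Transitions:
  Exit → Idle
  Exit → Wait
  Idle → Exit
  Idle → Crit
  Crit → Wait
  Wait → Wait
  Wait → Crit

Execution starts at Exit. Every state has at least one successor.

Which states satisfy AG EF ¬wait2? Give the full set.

States satisfying EF ¬wait2: {Exit, Idle, Crit, Wait}.
States satisfying AG EF ¬wait2: {Exit, Idle, Crit, Wait}.

{Exit, Idle, Crit, Wait}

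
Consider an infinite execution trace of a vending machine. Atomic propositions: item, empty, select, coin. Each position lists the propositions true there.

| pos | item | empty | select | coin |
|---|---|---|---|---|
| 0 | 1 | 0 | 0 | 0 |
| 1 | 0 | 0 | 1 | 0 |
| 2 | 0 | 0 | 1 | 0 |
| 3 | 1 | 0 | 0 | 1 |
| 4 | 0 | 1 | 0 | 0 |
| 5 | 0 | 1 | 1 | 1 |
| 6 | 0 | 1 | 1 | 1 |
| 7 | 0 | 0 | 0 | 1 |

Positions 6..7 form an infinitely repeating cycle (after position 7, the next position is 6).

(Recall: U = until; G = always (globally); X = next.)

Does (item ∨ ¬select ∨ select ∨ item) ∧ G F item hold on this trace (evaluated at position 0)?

Does not hold

F item must hold at every position from 0 onward. It fails at position 4, so G F item is false.
At position 0: item ∨ ¬select ∨ select ∨ item is true; G F item is false; so (item ∨ ¬select ∨ select ∨ item) ∧ G F item is false.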